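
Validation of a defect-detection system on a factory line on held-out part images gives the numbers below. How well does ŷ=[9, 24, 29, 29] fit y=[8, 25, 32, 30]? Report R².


ȳ = 23.75
SS_res = Σ(y-ŷ)² = 12
SS_tot = Σ(y-ȳ)² = 356.75
R² = 1 - SS_res/SS_tot = 1 - 0.0336 = 0.9664

0.9664


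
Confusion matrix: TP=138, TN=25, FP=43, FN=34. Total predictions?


Total = TP + TN + FP + FN
= 138 + 25 + 43 + 34
= 240
(Predicted positive: 181, predicted negative: 59)

240


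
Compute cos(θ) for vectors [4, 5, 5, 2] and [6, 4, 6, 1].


A·B = 4·6 + 5·4 + 5·6 + 2·1 = 76
‖A‖ = √70 = 8.3666, ‖B‖ = √89 = 9.434
cos = 76/(√70·√89) = 76/√6230 = 0.9629

0.9629


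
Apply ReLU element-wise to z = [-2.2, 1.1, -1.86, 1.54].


ReLU(-2.2) = max(0, -2.2) = 0.0
ReLU(1.1) = max(0, 1.1) = 1.1
ReLU(-1.86) = max(0, -1.86) = 0.0
ReLU(1.54) = max(0, 1.54) = 1.54
result = [0.0, 1.1, 0.0, 1.54]

[0.0, 1.1, 0.0, 1.54]


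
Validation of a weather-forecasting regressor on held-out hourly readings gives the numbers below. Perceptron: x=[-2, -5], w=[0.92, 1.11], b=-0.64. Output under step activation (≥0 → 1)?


z = (-2)·(0.92) + (-5)·(1.11) - 0.64
  = -8.03
step(z) = 0 (z<0)

0


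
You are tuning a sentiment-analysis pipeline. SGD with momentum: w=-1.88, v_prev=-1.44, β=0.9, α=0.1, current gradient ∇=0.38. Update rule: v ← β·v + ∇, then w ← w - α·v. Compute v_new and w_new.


v_new = 0.9·-1.44 + 0.38 = -1.296 + 0.38 = -0.916
w_new = -1.88 - 0.1·-0.916 = -1.88 + 0.0916 = -1.7884

v_new=-0.916, w_new=-1.7884


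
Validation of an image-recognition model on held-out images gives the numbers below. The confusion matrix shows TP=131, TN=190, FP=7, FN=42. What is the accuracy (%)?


Accuracy = (TP+TN)/(TP+TN+FP+FN)
= (131+190)/(370)
= 321/370 = 86.76%

86.76%


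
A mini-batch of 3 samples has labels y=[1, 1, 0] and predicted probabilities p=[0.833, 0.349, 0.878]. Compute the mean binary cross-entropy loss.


L[0] = -ln(0.833) = 0.1827
L[1] = -ln(0.349) = 1.0527
L[2] = -ln(1-0.878) = -ln(0.122) = 2.1037
mean = (0.1827 + 1.0527 + 2.1037)/3 = 1.113

1.113


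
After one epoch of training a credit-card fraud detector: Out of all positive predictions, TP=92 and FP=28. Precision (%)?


Precision = TP/(TP+FP)
= 92/(92+28)
= 92/120 = 76.67%

76.67%


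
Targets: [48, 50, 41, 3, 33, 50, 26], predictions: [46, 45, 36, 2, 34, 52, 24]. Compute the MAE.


Absolute errors: |48-46|=2, |50-45|=5, |41-36|=5, |3-2|=1, |33-34|=1, |50-52|=2, |26-24|=2
Sum = 18
MAE = 18/7 = 18/7

18/7


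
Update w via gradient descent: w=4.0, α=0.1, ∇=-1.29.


w_new = w - α·∇
= 4.0 - 0.1·-1.29
= 4.0 + 0.129
= 4.129

4.129


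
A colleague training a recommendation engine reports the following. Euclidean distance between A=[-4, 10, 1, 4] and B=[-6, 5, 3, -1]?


d = √((-4+ 6)² + (10-5)² + (1-3)² + (4+ 1)²)
  = √(4 + 25 + 4 + 25)
  = √58 = 7.6158

7.6158


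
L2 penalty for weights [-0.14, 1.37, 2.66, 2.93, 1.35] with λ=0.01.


‖w‖₂² = (-0.14)² + (1.37)² + (2.66)² + (2.93)² + (1.35)²
     = 0.0196 + 1.8769 + 7.0756 + 8.5849 + 1.8225
     = 19.3795
λ·‖w‖₂² = 0.01·19.3795 = 0.193795

0.193795


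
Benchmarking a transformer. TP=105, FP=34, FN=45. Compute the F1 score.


Precision = 105/139 = 0.7554
Recall = 105/150 = 0.7
F1 = 2·P·R/(P+R) = 2·TP/(2·TP+FP+FN) = 210/(210+34+45) = 210/289 = 0.7266

0.7266


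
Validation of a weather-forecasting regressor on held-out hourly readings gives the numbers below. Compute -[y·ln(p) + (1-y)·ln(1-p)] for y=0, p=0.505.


BCE = -[y·ln(p) + (1-y)·ln(1-p)]
= -0 - 1·ln(1-0.505)
= -ln(0.495) = 0.7032

0.7032


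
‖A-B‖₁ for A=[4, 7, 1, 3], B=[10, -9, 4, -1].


d = |4-10| + |7+ 9| + |1-4| + |3+ 1|
  = 6 + 16 + 3 + 4
  = 29

29


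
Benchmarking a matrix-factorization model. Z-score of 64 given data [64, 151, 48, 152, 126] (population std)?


μ = 108.2, σ = 43.9199
z = (64 - 108.2)/43.9199 = -1.0064

-1.0064


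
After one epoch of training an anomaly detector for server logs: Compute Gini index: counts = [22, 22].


Probabilities: [22/44, 22/44] ≈ [0.5, 0.5]
Σpᵢ² = (484 + 484)/44² = 968/1936
Gini = 1 - Σpᵢ² = 1 - 968/1936 = 0.5

0.5


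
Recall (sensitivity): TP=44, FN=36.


Recall = TP/(TP+FN)
= 44/(44+36)
= 44/80 = 55.0%

55.0%


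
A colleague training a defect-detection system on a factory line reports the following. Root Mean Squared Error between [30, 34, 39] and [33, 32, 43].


MSE = 29/3 = 9.6667
RMSE = √(29/3) = 3.1091

3.1091


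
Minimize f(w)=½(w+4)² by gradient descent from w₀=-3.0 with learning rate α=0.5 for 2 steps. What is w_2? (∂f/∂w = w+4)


step 1: grad = -3+4 = 1; w = -3 - 0.5·(1) = -3.5
step 2: grad = -3.5+4 = 0.5; w = -3.5 - 0.5·(0.5) = -3.75

-3.75


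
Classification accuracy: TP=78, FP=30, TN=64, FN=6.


Accuracy = (TP+TN)/(TP+TN+FP+FN)
= (78+64)/(178)
= 142/178 = 79.78%

79.78%


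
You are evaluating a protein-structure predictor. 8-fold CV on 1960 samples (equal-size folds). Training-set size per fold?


Fold size = 1960/8 = 245
Training per fold = 1960 - 245 = 1715

1715


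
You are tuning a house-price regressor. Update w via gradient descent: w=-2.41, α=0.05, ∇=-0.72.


w_new = w - α·∇
= -2.41 - 0.05·-0.72
= -2.41 + 0.036
= -2.374

-2.374


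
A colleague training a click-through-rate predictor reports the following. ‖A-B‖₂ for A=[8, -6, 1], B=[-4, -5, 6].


d = √((8+ 4)² + (-6+ 5)² + (1-6)²)
  = √(144 + 1 + 25)
  = √170 = 13.0384

13.0384


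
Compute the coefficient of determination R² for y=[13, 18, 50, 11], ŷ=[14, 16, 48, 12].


ȳ = 23
SS_res = Σ(y-ŷ)² = 10
SS_tot = Σ(y-ȳ)² = 998
R² = 1 - SS_res/SS_tot = 1 - 0.01 = 0.99

0.99


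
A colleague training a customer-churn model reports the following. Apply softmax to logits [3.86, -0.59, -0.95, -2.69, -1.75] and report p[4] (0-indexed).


Exponentials: e^3.86=47.4654, e^-0.59=0.5543, e^-0.95=0.3867, e^-2.69=0.0679, e^-1.75=0.1738
Sum = 48.6481
Softmax = [0.9757, 0.0114, 0.0079, 0.0014, 0.0036]
p[4] = 0.1738/48.6481 = 0.0036

0.0036


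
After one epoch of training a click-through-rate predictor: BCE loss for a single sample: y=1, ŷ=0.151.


BCE = -[y·ln(p) + (1-y)·ln(1-p)]
= -1·ln(0.151) - 0
= -ln(0.151) = 1.8905

1.8905


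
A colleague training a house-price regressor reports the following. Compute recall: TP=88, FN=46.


Recall = TP/(TP+FN)
= 88/(88+46)
= 88/134 = 65.67%

65.67%


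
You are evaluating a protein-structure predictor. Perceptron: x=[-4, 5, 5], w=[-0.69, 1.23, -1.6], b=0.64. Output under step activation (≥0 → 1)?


z = (-4)·(-0.69) + (5)·(1.23) + (5)·(-1.6) + 0.64
  = 1.55
step(z) = 1 (z≥0)

1


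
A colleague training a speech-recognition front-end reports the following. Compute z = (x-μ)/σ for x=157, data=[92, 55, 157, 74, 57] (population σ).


μ = 87, σ = 37.4647
z = (157 - 87)/37.4647 = 1.8684

1.8684


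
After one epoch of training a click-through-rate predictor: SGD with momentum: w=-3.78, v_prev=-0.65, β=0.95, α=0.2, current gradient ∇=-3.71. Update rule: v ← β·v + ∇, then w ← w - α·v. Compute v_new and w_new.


v_new = 0.95·-0.65 - 3.71 = -0.6175 - 3.71 = -4.3275
w_new = -3.78 - 0.2·-4.3275 = -3.78 + 0.8655 = -2.9145

v_new=-4.3275, w_new=-2.9145


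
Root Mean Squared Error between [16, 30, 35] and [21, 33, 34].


MSE = 35/3 = 11.6667
RMSE = √(35/3) = 3.4157

3.4157


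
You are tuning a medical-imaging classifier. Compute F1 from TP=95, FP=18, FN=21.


Precision = 95/113 = 0.8407
Recall = 95/116 = 0.819
F1 = 2·P·R/(P+R) = 2·TP/(2·TP+FP+FN) = 190/(190+18+21) = 190/229 = 0.8297

0.8297


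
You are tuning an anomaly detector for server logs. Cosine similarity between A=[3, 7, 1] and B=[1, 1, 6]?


A·B = 3·1 + 7·1 + 1·6 = 16
‖A‖ = √59 = 7.6811, ‖B‖ = √38 = 6.1644
cos = 16/(√59·√38) = 16/√2242 = 0.3379

0.3379


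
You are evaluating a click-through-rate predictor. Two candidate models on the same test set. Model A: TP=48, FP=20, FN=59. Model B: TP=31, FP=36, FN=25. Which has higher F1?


Model A: P=48/68=0.7059, R=48/107=0.4486, F1=2PR/(P+R)=2TP/(2TP+FP+FN)=96/175=0.5486
Model B: P=31/67=0.4627, R=31/56=0.5536, F1=2PR/(P+R)=2TP/(2TP+FP+FN)=62/123=0.5041
0.5486 > 0.5041 → Model A

Model A


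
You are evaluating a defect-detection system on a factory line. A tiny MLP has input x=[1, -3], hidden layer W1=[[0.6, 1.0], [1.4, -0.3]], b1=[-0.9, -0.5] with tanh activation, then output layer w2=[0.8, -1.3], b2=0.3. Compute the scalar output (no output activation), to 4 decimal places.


z1[0] = (0.6)·(1) + (1.0)·(-3) - 0.9 = -3.3
z1[1] = (1.4)·(1) + (-0.3)·(-3) - 0.5 = 1.8
h = tanh(z1) = [-0.9973, 0.9468]
output = (0.8)·(-0.9973) + (-1.3)·(0.9468) + 0.3 = -1.7287

-1.7287


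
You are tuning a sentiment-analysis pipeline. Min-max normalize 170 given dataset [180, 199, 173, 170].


min=170, max=199
(170-170)/(199-170) = 0/29 = 0.0

0.0


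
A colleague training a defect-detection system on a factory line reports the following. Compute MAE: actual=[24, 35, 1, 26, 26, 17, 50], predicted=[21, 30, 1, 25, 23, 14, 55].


Absolute errors: |24-21|=3, |35-30|=5, |1-1|=0, |26-25|=1, |26-23|=3, |17-14|=3, |50-55|=5
Sum = 20
MAE = 20/7 = 20/7

20/7


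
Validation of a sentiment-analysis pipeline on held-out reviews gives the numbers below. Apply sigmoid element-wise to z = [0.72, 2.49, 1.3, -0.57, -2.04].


σ(0.72) = 1/(1+e^-0.72) = 0.6726
σ(2.49) = 1/(1+e^-2.49) = 0.9234
σ(1.3) = 1/(1+e^-1.3) = 0.7858
σ(-0.57) = 1/(1+e^0.57) = 0.3612
σ(-2.04) = 1/(1+e^2.04) = 0.1151
result = [0.6726, 0.9234, 0.7858, 0.3612, 0.1151]

[0.6726, 0.9234, 0.7858, 0.3612, 0.1151]


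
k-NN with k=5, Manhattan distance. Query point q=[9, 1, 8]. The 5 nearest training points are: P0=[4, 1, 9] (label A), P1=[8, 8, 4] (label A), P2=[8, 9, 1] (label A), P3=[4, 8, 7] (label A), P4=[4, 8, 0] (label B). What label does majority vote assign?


d(q,P0) = 6  (label A)
d(q,P1) = 12  (label A)
d(q,P2) = 16  (label A)
d(q,P3) = 13  (label A)
d(q,P4) = 20  (label B)
Votes: A=4, B=1
Majority → A

A


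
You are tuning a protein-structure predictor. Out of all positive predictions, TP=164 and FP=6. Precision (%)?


Precision = TP/(TP+FP)
= 164/(164+6)
= 164/170 = 96.47%

96.47%


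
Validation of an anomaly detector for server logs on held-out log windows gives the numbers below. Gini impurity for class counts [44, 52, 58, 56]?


Probabilities: [44/210, 52/210, 58/210, 56/210] ≈ [0.2095, 0.2476, 0.2762, 0.2667]
Σpᵢ² = (1936 + 2704 + 3364 + 3136)/210² = 11140/44100
Gini = 1 - Σpᵢ² = 1 - 11140/44100 = 0.7474

0.7474


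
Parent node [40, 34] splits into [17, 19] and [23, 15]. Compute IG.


Parent = [40, 34], H_parent = 0.9953
H_left = 0.9978 (n=36), H_right = 0.9678 (n=38)
H_children = (36/74)·0.9978 + (38/74)·0.9678 = 0.9824
IG = 0.9953 - 0.9824 = 0.0129

0.0129


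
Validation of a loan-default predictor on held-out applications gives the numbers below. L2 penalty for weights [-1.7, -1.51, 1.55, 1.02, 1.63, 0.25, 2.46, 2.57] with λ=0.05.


‖w‖₂² = (-1.7)² + (-1.51)² + (1.55)² + (1.02)² + (1.63)² + (0.25)² + (2.46)² + (2.57)²
     = 2.89 + 2.2801 + 2.4025 + 1.0404 + 2.6569 + 0.0625 + 6.0516 + 6.6049
     = 23.9889
λ·‖w‖₂² = 0.05·23.9889 = 1.199445

1.199445


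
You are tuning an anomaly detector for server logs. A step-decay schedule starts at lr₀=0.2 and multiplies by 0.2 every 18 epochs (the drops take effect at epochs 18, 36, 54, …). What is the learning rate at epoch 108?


n_drops = ⌊108/18⌋ = 6
lr = 0.2·0.2^6 = 0.2·0.000064 = 0.0000128

0.0000128


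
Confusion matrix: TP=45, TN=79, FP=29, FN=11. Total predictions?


Total = TP + TN + FP + FN
= 45 + 79 + 29 + 11
= 164
(Predicted positive: 74, predicted negative: 90)

164


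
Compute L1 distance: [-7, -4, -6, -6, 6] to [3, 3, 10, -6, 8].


d = |-7-3| + |-4-3| + |-6-10| + |-6+ 6| + |6-8|
  = 10 + 7 + 16 + 0 + 2
  = 35

35


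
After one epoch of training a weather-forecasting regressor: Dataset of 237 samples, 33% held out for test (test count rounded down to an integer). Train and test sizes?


Test = ⌊237·33/100⌋ = 78
Train = 237 - 78 = 159

Train: 159, Test: 78


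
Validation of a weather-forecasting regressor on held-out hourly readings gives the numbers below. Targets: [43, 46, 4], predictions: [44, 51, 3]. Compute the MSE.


Squared errors: (43-44)²=1, (46-51)²=25, (4-3)²=1
Sum = 27
MSE = 27/3 = 9

9


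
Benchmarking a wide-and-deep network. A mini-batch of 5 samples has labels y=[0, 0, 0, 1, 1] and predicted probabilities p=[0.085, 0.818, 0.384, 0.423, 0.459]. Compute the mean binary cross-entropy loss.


L[0] = -ln(1-0.085) = -ln(0.915) = 0.0888
L[1] = -ln(1-0.818) = -ln(0.182) = 1.7037
L[2] = -ln(1-0.384) = -ln(0.616) = 0.4845
L[3] = -ln(0.423) = 0.8604
L[4] = -ln(0.459) = 0.7787
mean = (0.0888 + 1.7037 + 0.4845 + 0.8604 + 0.7787)/5 = 0.7832

0.7832


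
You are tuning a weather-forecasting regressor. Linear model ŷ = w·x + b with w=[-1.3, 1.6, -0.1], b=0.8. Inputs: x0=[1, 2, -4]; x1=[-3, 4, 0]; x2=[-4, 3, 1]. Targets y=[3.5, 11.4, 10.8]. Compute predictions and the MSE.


ŷ0 = (-1.3)·(1) + (1.6)·(2) + (-0.1)·(-4) + 0.8 = 3.1
ŷ1 = (-1.3)·(-3) + (1.6)·(4) + (-0.1)·(0) + 0.8 = 11.1
ŷ2 = (-1.3)·(-4) + (1.6)·(3) + (-0.1)·(1) + 0.8 = 10.7
errors² = [0.16, 0.09, 0.01]
MSE = 0.2600/3 = 0.0867

0.0867


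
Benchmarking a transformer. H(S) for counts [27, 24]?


Probabilities: [27/51, 24/51] ≈ [0.5294, 0.4706]
H = -((27/51)·log₂(27/51) + (24/51)·log₂(24/51))
  = 0.9975 bits

0.9975 bits


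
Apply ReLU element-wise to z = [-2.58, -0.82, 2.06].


ReLU(-2.58) = max(0, -2.58) = 0.0
ReLU(-0.82) = max(0, -0.82) = 0.0
ReLU(2.06) = max(0, 2.06) = 2.06
result = [0.0, 0.0, 2.06]

[0.0, 0.0, 2.06]


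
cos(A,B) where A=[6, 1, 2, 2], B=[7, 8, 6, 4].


A·B = 6·7 + 1·8 + 2·6 + 2·4 = 70
‖A‖ = √45 = 6.7082, ‖B‖ = √165 = 12.8452
cos = 70/(√45·√165) = 70/√7425 = 0.8124

0.8124


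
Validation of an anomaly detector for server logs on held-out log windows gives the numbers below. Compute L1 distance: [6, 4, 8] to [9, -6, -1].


d = |6-9| + |4+ 6| + |8+ 1|
  = 3 + 10 + 9
  = 22

22


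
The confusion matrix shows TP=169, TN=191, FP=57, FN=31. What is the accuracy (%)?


Accuracy = (TP+TN)/(TP+TN+FP+FN)
= (169+191)/(448)
= 360/448 = 80.36%

80.36%


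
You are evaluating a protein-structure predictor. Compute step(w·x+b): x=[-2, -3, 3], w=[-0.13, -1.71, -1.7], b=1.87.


z = (-2)·(-0.13) + (-3)·(-1.71) + (3)·(-1.7) + 1.87
  = 2.16
step(z) = 1 (z≥0)

1


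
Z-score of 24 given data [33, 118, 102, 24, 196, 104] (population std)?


μ = 96.1667, σ = 57.3539
z = (24 - 96.1667)/57.3539 = -1.2583

-1.2583


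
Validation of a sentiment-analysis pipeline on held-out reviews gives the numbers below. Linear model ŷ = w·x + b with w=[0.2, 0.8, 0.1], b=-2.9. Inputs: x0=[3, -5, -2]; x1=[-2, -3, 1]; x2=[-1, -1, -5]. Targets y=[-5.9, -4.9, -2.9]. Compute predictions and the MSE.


ŷ0 = (0.2)·(3) + (0.8)·(-5) + (0.1)·(-2) - 2.9 = -6.5
ŷ1 = (0.2)·(-2) + (0.8)·(-3) + (0.1)·(1) - 2.9 = -5.6
ŷ2 = (0.2)·(-1) + (0.8)·(-1) + (0.1)·(-5) - 2.9 = -4.4
errors² = [0.36, 0.49, 2.25]
MSE = 3.1000/3 = 1.0333

1.0333


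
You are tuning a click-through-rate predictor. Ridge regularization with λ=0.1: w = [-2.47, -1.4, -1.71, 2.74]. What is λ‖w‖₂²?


‖w‖₂² = (-2.47)² + (-1.4)² + (-1.71)² + (2.74)²
     = 6.1009 + 1.96 + 2.9241 + 7.5076
     = 18.4926
λ·‖w‖₂² = 0.1·18.4926 = 1.84926

1.84926


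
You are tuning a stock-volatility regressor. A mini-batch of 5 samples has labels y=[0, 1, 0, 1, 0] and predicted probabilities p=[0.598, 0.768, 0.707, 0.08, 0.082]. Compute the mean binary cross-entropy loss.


L[0] = -ln(1-0.598) = -ln(0.402) = 0.9113
L[1] = -ln(0.768) = 0.264
L[2] = -ln(1-0.707) = -ln(0.293) = 1.2276
L[3] = -ln(0.08) = 2.5257
L[4] = -ln(1-0.082) = -ln(0.918) = 0.0856
mean = (0.9113 + 0.264 + 1.2276 + 2.5257 + 0.0856)/5 = 1.0028

1.0028


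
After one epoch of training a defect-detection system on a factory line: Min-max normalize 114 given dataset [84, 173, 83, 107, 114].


min=83, max=173
(114-83)/(173-83) = 31/90 = 0.3444

0.3444


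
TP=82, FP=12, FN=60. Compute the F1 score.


Precision = 82/94 = 0.8723
Recall = 82/142 = 0.5775
F1 = 2·P·R/(P+R) = 2·TP/(2·TP+FP+FN) = 164/(164+12+60) = 164/236 = 0.6949

0.6949


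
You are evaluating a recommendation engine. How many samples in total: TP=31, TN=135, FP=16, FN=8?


Total = TP + TN + FP + FN
= 31 + 135 + 16 + 8
= 190
(Predicted positive: 47, predicted negative: 143)

190


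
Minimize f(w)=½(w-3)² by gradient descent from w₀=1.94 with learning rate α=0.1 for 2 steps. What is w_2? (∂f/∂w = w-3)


step 1: grad = 1.94-3 = -1.06; w = 1.94 - 0.1·(-1.06) = 2.046
step 2: grad = 2.046-3 = -0.954; w = 2.046 - 0.1·(-0.954) = 2.1414

2.1414


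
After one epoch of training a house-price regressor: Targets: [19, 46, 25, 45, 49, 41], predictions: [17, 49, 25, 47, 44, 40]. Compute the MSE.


Squared errors: (19-17)²=4, (46-49)²=9, (25-25)²=0, (45-47)²=4, (49-44)²=25, (41-40)²=1
Sum = 43
MSE = 43/6 = 43/6

43/6


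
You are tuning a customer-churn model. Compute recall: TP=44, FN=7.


Recall = TP/(TP+FN)
= 44/(44+7)
= 44/51 = 86.27%

86.27%


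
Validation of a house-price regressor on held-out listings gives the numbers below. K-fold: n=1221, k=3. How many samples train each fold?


Fold size = 1221/3 = 407
Training per fold = 1221 - 407 = 814

814


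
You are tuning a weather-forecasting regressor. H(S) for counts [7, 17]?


Probabilities: [7/24, 17/24] ≈ [0.2917, 0.7083]
H = -((7/24)·log₂(7/24) + (17/24)·log₂(17/24))
  = 0.8709 bits

0.8709 bits


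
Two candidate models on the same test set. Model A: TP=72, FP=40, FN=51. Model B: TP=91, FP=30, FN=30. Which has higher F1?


Model A: P=72/112=0.6429, R=72/123=0.5854, F1=2PR/(P+R)=2TP/(2TP+FP+FN)=144/235=0.6128
Model B: P=91/121=0.7521, R=91/121=0.7521, F1=2PR/(P+R)=2TP/(2TP+FP+FN)=182/242=0.7521
0.6128 < 0.7521 → Model B

Model B


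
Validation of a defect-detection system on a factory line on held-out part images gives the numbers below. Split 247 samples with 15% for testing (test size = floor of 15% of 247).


Test = ⌊247·15/100⌋ = 37
Train = 247 - 37 = 210

Train: 210, Test: 37


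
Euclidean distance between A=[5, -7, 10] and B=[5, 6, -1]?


d = √((5-5)² + (-7-6)² + (10+ 1)²)
  = √(0 + 169 + 121)
  = √290 = 17.0294

17.0294


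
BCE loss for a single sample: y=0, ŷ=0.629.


BCE = -[y·ln(p) + (1-y)·ln(1-p)]
= -0 - 1·ln(1-0.629)
= -ln(0.371) = 0.9916

0.9916


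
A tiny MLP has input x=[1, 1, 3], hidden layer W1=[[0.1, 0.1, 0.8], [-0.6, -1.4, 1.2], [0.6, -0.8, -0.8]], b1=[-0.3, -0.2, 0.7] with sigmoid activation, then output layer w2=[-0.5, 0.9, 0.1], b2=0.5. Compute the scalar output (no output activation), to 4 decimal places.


z1[0] = (0.1)·(1) + (0.1)·(1) + (0.8)·(3) - 0.3 = 2.3
z1[1] = (-0.6)·(1) + (-1.4)·(1) + (1.2)·(3) - 0.2 = 1.4
z1[2] = (0.6)·(1) + (-0.8)·(1) + (-0.8)·(3) + 0.7 = -1.9
h = sigmoid(z1) = [0.9089, 0.8022, 0.1301]
output = (-0.5)·(0.9089) + (0.9)·(0.8022) + (0.1)·(0.1301) + 0.5 = 0.7805

0.7805


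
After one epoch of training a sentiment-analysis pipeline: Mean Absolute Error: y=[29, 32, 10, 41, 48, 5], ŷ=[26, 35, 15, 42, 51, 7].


Absolute errors: |29-26|=3, |32-35|=3, |10-15|=5, |41-42|=1, |48-51|=3, |5-7|=2
Sum = 17
MAE = 17/6 = 17/6

17/6


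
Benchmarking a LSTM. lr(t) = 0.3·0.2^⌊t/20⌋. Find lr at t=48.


n_drops = ⌊48/20⌋ = 2
lr = 0.3·0.2^2 = 0.3·0.04 = 0.012

0.012


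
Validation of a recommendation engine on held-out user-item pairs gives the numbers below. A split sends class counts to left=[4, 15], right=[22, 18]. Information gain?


Parent = [26, 33], H_parent = 0.9898
H_left = 0.7425 (n=19), H_right = 0.9928 (n=40)
H_children = (19/59)·0.7425 + (40/59)·0.9928 = 0.9122
IG = 0.9898 - 0.9122 = 0.0776

0.0776


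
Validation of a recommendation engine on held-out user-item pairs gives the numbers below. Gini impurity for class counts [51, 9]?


Probabilities: [51/60, 9/60] ≈ [0.85, 0.15]
Σpᵢ² = (2601 + 81)/60² = 2682/3600
Gini = 1 - Σpᵢ² = 1 - 2682/3600 = 0.255

0.255


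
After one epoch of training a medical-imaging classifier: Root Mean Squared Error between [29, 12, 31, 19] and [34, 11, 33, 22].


MSE = 39/4 = 9.75
RMSE = √(39/4) = 3.1225

3.1225


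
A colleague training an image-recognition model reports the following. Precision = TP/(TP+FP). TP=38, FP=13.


Precision = TP/(TP+FP)
= 38/(38+13)
= 38/51 = 74.51%

74.51%


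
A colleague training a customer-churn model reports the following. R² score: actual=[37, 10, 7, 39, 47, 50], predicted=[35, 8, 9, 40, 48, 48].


ȳ = 31.6667
SS_res = Σ(y-ŷ)² = 18
SS_tot = Σ(y-ȳ)² = 1731.33
R² = 1 - SS_res/SS_tot = 1 - 0.0104 = 0.9896

0.9896


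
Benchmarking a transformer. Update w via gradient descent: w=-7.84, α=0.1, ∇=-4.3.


w_new = w - α·∇
= -7.84 - 0.1·-4.3
= -7.84 + 0.43
= -7.41

-7.41


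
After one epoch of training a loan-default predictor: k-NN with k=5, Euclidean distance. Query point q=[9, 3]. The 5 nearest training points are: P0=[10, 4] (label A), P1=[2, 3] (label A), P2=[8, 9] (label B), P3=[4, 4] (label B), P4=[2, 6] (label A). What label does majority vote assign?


d(q,P0) = 1.4142  (label A)
d(q,P1) = 7.0  (label A)
d(q,P2) = 6.0828  (label B)
d(q,P3) = 5.099  (label B)
d(q,P4) = 7.6158  (label A)
Votes: A=3, B=2
Majority → A

A


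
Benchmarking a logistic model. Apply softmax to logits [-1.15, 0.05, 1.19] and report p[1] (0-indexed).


Exponentials: e^-1.15=0.3166, e^0.05=1.0513, e^1.19=3.2871
Sum = 4.655
Softmax = [0.068, 0.2258, 0.7061]
p[1] = 1.0513/4.655 = 0.2258

0.2258


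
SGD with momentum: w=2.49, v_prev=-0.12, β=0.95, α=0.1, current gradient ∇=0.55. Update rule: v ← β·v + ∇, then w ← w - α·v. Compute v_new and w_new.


v_new = 0.95·-0.12 + 0.55 = -0.114 + 0.55 = 0.436
w_new = 2.49 - 0.1·0.436 = 2.49 - 0.0436 = 2.4464

v_new=0.436, w_new=2.4464


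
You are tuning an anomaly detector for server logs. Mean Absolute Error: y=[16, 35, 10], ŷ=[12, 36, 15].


Absolute errors: |16-12|=4, |35-36|=1, |10-15|=5
Sum = 10
MAE = 10/3 = 10/3

10/3


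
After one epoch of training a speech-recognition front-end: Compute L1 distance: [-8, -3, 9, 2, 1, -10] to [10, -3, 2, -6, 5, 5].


d = |-8-10| + |-3+ 3| + |9-2| + |2+ 6| + |1-5| + |-10-5|
  = 18 + 0 + 7 + 8 + 4 + 15
  = 52

52


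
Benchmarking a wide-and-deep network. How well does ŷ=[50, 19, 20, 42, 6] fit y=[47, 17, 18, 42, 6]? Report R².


ȳ = 26
SS_res = Σ(y-ŷ)² = 17
SS_tot = Σ(y-ȳ)² = 1242
R² = 1 - SS_res/SS_tot = 1 - 0.0137 = 0.9863

0.9863


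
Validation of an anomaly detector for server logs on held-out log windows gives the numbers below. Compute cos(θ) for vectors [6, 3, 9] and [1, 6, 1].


A·B = 6·1 + 3·6 + 9·1 = 33
‖A‖ = √126 = 11.225, ‖B‖ = √38 = 6.1644
cos = 33/(√126·√38) = 33/√4788 = 0.4769

0.4769


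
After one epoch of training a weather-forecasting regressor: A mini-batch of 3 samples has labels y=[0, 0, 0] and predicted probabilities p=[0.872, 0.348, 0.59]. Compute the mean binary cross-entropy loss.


L[0] = -ln(1-0.872) = -ln(0.128) = 2.0557
L[1] = -ln(1-0.348) = -ln(0.652) = 0.4277
L[2] = -ln(1-0.59) = -ln(0.41) = 0.8916
mean = (2.0557 + 0.4277 + 0.8916)/3 = 1.125

1.125


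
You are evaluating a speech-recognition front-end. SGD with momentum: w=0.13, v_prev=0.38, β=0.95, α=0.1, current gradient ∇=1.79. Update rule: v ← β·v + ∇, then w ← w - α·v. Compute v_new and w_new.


v_new = 0.95·0.38 + 1.79 = 0.361 + 1.79 = 2.151
w_new = 0.13 - 0.1·2.151 = 0.13 - 0.2151 = -0.0851

v_new=2.151, w_new=-0.0851


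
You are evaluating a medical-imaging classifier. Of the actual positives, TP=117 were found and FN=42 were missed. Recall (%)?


Recall = TP/(TP+FN)
= 117/(117+42)
= 117/159 = 73.58%

73.58%


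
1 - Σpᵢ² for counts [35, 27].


Probabilities: [35/62, 27/62] ≈ [0.5645, 0.4355]
Σpᵢ² = (1225 + 729)/62² = 1954/3844
Gini = 1 - Σpᵢ² = 1 - 1954/3844 = 0.4917

0.4917


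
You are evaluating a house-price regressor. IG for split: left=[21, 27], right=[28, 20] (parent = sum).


Parent = [49, 47], H_parent = 0.9997
H_left = 0.9887 (n=48), H_right = 0.9799 (n=48)
H_children = (48/96)·0.9887 + (48/96)·0.9799 = 0.9843
IG = 0.9997 - 0.9843 = 0.0154

0.0154


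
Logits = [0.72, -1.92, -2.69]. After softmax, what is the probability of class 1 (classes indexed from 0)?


Exponentials: e^0.72=2.0544, e^-1.92=0.1466, e^-2.69=0.0679
Sum = 2.2689
Softmax = [0.9055, 0.0646, 0.0299]
p[1] = 0.1466/2.2689 = 0.0646

0.0646


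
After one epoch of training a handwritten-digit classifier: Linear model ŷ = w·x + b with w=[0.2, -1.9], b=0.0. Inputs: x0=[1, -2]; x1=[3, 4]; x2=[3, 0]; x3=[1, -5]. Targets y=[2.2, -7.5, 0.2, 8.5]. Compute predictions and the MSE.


ŷ0 = (0.2)·(1) + (-1.9)·(-2) + 0.0 = 4.0
ŷ1 = (0.2)·(3) + (-1.9)·(4) + 0.0 = -7.0
ŷ2 = (0.2)·(3) + (-1.9)·(0) + 0.0 = 0.6
ŷ3 = (0.2)·(1) + (-1.9)·(-5) + 0.0 = 9.7
errors² = [3.24, 0.25, 0.16, 1.44]
MSE = 5.0900/4 = 1.2725

1.2725


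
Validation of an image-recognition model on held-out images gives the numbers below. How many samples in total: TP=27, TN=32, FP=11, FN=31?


Total = TP + TN + FP + FN
= 27 + 32 + 11 + 31
= 101
(Predicted positive: 38, predicted negative: 63)

101


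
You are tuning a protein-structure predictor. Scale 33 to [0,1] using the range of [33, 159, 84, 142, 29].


min=29, max=159
(33-29)/(159-29) = 4/130 = 0.0308

0.0308


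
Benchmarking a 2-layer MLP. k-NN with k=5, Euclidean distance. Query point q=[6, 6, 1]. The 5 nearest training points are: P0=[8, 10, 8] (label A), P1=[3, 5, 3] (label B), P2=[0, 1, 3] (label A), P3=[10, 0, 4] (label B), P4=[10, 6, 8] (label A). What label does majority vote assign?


d(q,P0) = 8.3066  (label A)
d(q,P1) = 3.7417  (label B)
d(q,P2) = 8.0623  (label A)
d(q,P3) = 7.8102  (label B)
d(q,P4) = 8.0623  (label A)
Votes: A=3, B=2
Majority → A

A


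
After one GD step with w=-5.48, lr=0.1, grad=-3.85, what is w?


w_new = w - α·∇
= -5.48 - 0.1·-3.85
= -5.48 + 0.385
= -5.095

-5.095


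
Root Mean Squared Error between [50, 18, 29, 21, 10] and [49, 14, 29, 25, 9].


MSE = 34/5 = 6.8
RMSE = √(34/5) = 2.6077

2.6077


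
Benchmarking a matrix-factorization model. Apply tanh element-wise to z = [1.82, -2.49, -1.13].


tanh(1.82) = 0.9488
tanh(-2.49) = -0.9863
tanh(-1.13) = -0.811
result = [0.9488, -0.9863, -0.811]

[0.9488, -0.9863, -0.811]


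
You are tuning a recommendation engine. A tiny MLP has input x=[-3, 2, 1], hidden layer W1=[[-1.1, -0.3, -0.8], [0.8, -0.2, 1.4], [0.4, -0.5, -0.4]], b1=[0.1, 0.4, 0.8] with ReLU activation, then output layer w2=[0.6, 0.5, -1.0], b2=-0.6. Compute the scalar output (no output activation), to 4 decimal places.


z1[0] = (-1.1)·(-3) + (-0.3)·(2) + (-0.8)·(1) + 0.1 = 2.0
z1[1] = (0.8)·(-3) + (-0.2)·(2) + (1.4)·(1) + 0.4 = -1.0
z1[2] = (0.4)·(-3) + (-0.5)·(2) + (-0.4)·(1) + 0.8 = -1.8
h = ReLU(z1) = [2.0, 0.0, 0.0]
output = (0.6)·(2.0) + (0.5)·(0.0) + (-1.0)·(0.0) - 0.6 = 0.6

0.6


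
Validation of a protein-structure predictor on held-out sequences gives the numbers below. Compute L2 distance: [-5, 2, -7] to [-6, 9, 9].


d = √((-5+ 6)² + (2-9)² + (-7-9)²)
  = √(1 + 49 + 256)
  = √306 = 17.4929

17.4929


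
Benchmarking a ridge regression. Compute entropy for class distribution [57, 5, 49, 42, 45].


Probabilities: [57/198, 5/198, 49/198, 42/198, 45/198] ≈ [0.2879, 0.0253, 0.2475, 0.2121, 0.2273]
H = -((57/198)·log₂(57/198) + (5/198)·log₂(5/198) + (49/198)·log₂(49/198) + (42/198)·log₂(42/198) + (45/198)·log₂(45/198))
  = 2.1101 bits

2.1101 bits


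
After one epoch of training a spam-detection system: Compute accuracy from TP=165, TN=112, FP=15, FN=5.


Accuracy = (TP+TN)/(TP+TN+FP+FN)
= (165+112)/(297)
= 277/297 = 93.27%

93.27%


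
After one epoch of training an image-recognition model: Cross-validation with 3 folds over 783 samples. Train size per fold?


Fold size = 783/3 = 261
Training per fold = 783 - 261 = 522

522


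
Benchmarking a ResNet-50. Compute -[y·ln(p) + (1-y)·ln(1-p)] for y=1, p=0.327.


BCE = -[y·ln(p) + (1-y)·ln(1-p)]
= -1·ln(0.327) - 0
= -ln(0.327) = 1.1178

1.1178


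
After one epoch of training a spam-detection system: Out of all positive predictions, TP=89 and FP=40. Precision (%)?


Precision = TP/(TP+FP)
= 89/(89+40)
= 89/129 = 68.99%

68.99%


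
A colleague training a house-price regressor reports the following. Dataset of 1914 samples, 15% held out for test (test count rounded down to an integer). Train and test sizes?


Test = ⌊1914·15/100⌋ = 287
Train = 1914 - 287 = 1627

Train: 1627, Test: 287


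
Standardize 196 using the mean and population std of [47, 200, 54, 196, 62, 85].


μ = 107.3333, σ = 65.1758
z = (196 - 107.3333)/65.1758 = 1.3604

1.3604


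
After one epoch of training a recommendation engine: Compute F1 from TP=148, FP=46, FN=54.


Precision = 148/194 = 0.7629
Recall = 148/202 = 0.7327
F1 = 2·P·R/(P+R) = 2·TP/(2·TP+FP+FN) = 296/(296+46+54) = 296/396 = 0.7475

0.7475


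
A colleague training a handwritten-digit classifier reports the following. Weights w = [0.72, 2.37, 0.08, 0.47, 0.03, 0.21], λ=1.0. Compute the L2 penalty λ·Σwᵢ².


‖w‖₂² = (0.72)² + (2.37)² + (0.08)² + (0.47)² + (0.03)² + (0.21)²
     = 0.5184 + 5.6169 + 0.0064 + 0.2209 + 0.0009 + 0.0441
     = 6.4076
λ·‖w‖₂² = 1.0·6.4076 = 6.4076

6.4076


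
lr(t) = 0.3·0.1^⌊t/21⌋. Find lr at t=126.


n_drops = ⌊126/21⌋ = 6
lr = 0.3·0.1^6 = 0.3·0.000001 = 0.0000003

0.0000003


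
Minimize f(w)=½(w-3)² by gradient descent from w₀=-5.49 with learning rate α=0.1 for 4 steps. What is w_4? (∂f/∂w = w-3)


step 1: grad = -5.49-3 = -8.49; w = -5.49 - 0.1·(-8.49) = -4.641
step 2: grad = -4.641-3 = -7.641; w = -4.641 - 0.1·(-7.641) = -3.8769
step 3: grad = -3.8769-3 = -6.8769; w = -3.8769 - 0.1·(-6.8769) = -3.18921
step 4: grad = -3.18921-3 = -6.18921; w = -3.18921 - 0.1·(-6.18921) = -2.570289

-2.570289


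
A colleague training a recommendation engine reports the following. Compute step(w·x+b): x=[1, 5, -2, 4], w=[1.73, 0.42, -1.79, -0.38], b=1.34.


z = (1)·(1.73) + (5)·(0.42) + (-2)·(-1.79) + (4)·(-0.38) + 1.34
  = 7.23
step(z) = 1 (z≥0)

1


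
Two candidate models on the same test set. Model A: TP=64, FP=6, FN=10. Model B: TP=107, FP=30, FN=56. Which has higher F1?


Model A: P=64/70=0.9143, R=64/74=0.8649, F1=2PR/(P+R)=2TP/(2TP+FP+FN)=128/144=0.8889
Model B: P=107/137=0.781, R=107/163=0.6564, F1=2PR/(P+R)=2TP/(2TP+FP+FN)=214/300=0.7133
0.8889 > 0.7133 → Model A

Model A


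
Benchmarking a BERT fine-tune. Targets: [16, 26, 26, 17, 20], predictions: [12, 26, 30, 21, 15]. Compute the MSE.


Squared errors: (16-12)²=16, (26-26)²=0, (26-30)²=16, (17-21)²=16, (20-15)²=25
Sum = 73
MSE = 73/5 = 73/5

73/5


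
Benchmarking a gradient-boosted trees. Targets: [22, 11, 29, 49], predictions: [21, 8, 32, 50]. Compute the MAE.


Absolute errors: |22-21|=1, |11-8|=3, |29-32|=3, |49-50|=1
Sum = 8
MAE = 8/4 = 2

2


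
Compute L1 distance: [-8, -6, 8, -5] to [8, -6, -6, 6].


d = |-8-8| + |-6+ 6| + |8+ 6| + |-5-6|
  = 16 + 0 + 14 + 11
  = 41

41


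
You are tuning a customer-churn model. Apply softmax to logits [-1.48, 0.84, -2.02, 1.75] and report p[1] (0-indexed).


Exponentials: e^-1.48=0.2276, e^0.84=2.3164, e^-2.02=0.1327, e^1.75=5.7546
Sum = 8.4313
Softmax = [0.027, 0.2747, 0.0157, 0.6825]
p[1] = 2.3164/8.4313 = 0.2747

0.2747


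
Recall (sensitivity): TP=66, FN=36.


Recall = TP/(TP+FN)
= 66/(66+36)
= 66/102 = 64.71%

64.71%


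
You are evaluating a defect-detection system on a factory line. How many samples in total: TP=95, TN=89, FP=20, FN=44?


Total = TP + TN + FP + FN
= 95 + 89 + 20 + 44
= 248
(Predicted positive: 115, predicted negative: 133)

248


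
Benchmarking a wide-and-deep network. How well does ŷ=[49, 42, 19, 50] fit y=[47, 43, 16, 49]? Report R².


ȳ = 38.75
SS_res = Σ(y-ŷ)² = 15
SS_tot = Σ(y-ȳ)² = 708.75
R² = 1 - SS_res/SS_tot = 1 - 0.0212 = 0.9788

0.9788


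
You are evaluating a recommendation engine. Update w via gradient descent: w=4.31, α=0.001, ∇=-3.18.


w_new = w - α·∇
= 4.31 - 0.001·-3.18
= 4.31 + 0.00318
= 4.31318

4.31318


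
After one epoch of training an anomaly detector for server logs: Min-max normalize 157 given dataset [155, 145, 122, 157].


min=122, max=157
(157-122)/(157-122) = 35/35 = 1.0

1.0


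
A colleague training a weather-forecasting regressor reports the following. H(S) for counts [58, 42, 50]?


Probabilities: [58/150, 42/150, 50/150] ≈ [0.3867, 0.28, 0.3333]
H = -((58/150)·log₂(58/150) + (42/150)·log₂(42/150) + (50/150)·log₂(50/150))
  = 1.5726 bits

1.5726 bits


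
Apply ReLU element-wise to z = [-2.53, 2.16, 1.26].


ReLU(-2.53) = max(0, -2.53) = 0.0
ReLU(2.16) = max(0, 2.16) = 2.16
ReLU(1.26) = max(0, 1.26) = 1.26
result = [0.0, 2.16, 1.26]

[0.0, 2.16, 1.26]


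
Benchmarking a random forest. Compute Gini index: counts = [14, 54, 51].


Probabilities: [14/119, 54/119, 51/119] ≈ [0.1176, 0.4538, 0.4286]
Σpᵢ² = (196 + 2916 + 2601)/119² = 5713/14161
Gini = 1 - Σpᵢ² = 1 - 5713/14161 = 0.5966

0.5966


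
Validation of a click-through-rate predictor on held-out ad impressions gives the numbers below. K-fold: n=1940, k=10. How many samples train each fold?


Fold size = 1940/10 = 194
Training per fold = 1940 - 194 = 1746

1746


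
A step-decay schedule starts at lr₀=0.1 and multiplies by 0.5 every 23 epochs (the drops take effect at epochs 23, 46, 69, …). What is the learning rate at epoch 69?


n_drops = ⌊69/23⌋ = 3
lr = 0.1·0.5^3 = 0.1·0.125 = 0.0125

0.0125


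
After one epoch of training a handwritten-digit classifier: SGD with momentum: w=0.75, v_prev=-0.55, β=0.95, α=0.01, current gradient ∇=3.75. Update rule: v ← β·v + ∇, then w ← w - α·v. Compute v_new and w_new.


v_new = 0.95·-0.55 + 3.75 = -0.5225 + 3.75 = 3.2275
w_new = 0.75 - 0.01·3.2275 = 0.75 - 0.032275 = 0.717725

v_new=3.2275, w_new=0.717725


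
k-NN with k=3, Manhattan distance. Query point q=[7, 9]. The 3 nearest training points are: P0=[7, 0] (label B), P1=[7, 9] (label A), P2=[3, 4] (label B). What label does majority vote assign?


d(q,P0) = 9  (label B)
d(q,P1) = 0  (label A)
d(q,P2) = 9  (label B)
Votes: A=1, B=2
Majority → B

B


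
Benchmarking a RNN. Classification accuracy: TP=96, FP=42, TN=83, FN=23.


Accuracy = (TP+TN)/(TP+TN+FP+FN)
= (96+83)/(244)
= 179/244 = 73.36%

73.36%


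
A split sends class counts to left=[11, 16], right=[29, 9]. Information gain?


Parent = [40, 25], H_parent = 0.9612
H_left = 0.9751 (n=27), H_right = 0.7897 (n=38)
H_children = (27/65)·0.9751 + (38/65)·0.7897 = 0.8667
IG = 0.9612 - 0.8667 = 0.0945

0.0945


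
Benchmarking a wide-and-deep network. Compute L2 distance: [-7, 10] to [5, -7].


d = √((-7-5)² + (10+ 7)²)
  = √(144 + 289)
  = √433 = 20.8087

20.8087


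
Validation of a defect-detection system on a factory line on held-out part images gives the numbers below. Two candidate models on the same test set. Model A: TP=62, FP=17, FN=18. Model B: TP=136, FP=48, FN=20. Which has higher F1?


Model A: P=62/79=0.7848, R=62/80=0.775, F1=2PR/(P+R)=2TP/(2TP+FP+FN)=124/159=0.7799
Model B: P=136/184=0.7391, R=136/156=0.8718, F1=2PR/(P+R)=2TP/(2TP+FP+FN)=272/340=0.8
0.7799 < 0.8 → Model B

Model B


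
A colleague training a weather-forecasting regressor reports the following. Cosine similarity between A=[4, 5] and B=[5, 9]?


A·B = 4·5 + 5·9 = 65
‖A‖ = √41 = 6.4031, ‖B‖ = √106 = 10.2956
cos = 65/(√41·√106) = 65/√4346 = 0.986

0.986


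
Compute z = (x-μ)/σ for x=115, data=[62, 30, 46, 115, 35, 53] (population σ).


μ = 56.8333, σ = 28.1035
z = (115 - 56.8333)/28.1035 = 2.0697

2.0697


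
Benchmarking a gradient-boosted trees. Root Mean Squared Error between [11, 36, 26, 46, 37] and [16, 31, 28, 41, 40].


MSE = 88/5 = 17.6
RMSE = √(88/5) = 4.1952

4.1952


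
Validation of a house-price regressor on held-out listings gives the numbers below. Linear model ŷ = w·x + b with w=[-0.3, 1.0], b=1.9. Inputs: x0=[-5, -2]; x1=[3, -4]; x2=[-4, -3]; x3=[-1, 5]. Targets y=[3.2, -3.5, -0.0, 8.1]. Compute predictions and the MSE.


ŷ0 = (-0.3)·(-5) + (1.0)·(-2) + 1.9 = 1.4
ŷ1 = (-0.3)·(3) + (1.0)·(-4) + 1.9 = -3.0
ŷ2 = (-0.3)·(-4) + (1.0)·(-3) + 1.9 = 0.1
ŷ3 = (-0.3)·(-1) + (1.0)·(5) + 1.9 = 7.2
errors² = [3.24, 0.25, 0.01, 0.81]
MSE = 4.3100/4 = 1.0775

1.0775


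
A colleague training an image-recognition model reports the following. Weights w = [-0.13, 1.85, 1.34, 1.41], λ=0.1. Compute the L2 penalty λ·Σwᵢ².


‖w‖₂² = (-0.13)² + (1.85)² + (1.34)² + (1.41)²
     = 0.0169 + 3.4225 + 1.7956 + 1.9881
     = 7.2231
λ·‖w‖₂² = 0.1·7.2231 = 0.72231

0.72231


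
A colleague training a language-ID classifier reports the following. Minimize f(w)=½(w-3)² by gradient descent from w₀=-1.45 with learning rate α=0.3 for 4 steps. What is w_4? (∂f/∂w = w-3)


step 1: grad = -1.45-3 = -4.45; w = -1.45 - 0.3·(-4.45) = -0.115
step 2: grad = -0.115-3 = -3.115; w = -0.115 - 0.3·(-3.115) = 0.8195
step 3: grad = 0.8195-3 = -2.1805; w = 0.8195 - 0.3·(-2.1805) = 1.47365
step 4: grad = 1.47365-3 = -1.52635; w = 1.47365 - 0.3·(-1.52635) = 1.931555

1.931555


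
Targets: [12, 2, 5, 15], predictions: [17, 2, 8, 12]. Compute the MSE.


Squared errors: (12-17)²=25, (2-2)²=0, (5-8)²=9, (15-12)²=9
Sum = 43
MSE = 43/4 = 43/4

43/4


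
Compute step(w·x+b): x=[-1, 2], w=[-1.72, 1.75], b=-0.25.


z = (-1)·(-1.72) + (2)·(1.75) - 0.25
  = 4.97
step(z) = 1 (z≥0)

1


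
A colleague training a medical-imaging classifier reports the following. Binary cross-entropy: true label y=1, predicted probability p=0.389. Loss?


BCE = -[y·ln(p) + (1-y)·ln(1-p)]
= -1·ln(0.389) - 0
= -ln(0.389) = 0.9442

0.9442


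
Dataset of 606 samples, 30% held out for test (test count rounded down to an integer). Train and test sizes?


Test = ⌊606·30/100⌋ = 181
Train = 606 - 181 = 425

Train: 425, Test: 181


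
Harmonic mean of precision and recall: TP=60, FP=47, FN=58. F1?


Precision = 60/107 = 0.5607
Recall = 60/118 = 0.5085
F1 = 2·P·R/(P+R) = 2·TP/(2·TP+FP+FN) = 120/(120+47+58) = 120/225 = 0.5333

0.5333


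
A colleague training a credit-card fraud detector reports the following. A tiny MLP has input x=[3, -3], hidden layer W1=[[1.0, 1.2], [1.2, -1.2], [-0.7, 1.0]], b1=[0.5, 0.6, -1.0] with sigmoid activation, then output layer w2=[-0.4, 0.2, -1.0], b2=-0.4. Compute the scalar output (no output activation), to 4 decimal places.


z1[0] = (1.0)·(3) + (1.2)·(-3) + 0.5 = -0.1
z1[1] = (1.2)·(3) + (-1.2)·(-3) + 0.6 = 7.8
z1[2] = (-0.7)·(3) + (1.0)·(-3) - 1.0 = -6.1
h = sigmoid(z1) = [0.475, 0.9996, 0.0022]
output = (-0.4)·(0.475) + (0.2)·(0.9996) + (-1.0)·(0.0022) - 0.4 = -0.3923

-0.3923


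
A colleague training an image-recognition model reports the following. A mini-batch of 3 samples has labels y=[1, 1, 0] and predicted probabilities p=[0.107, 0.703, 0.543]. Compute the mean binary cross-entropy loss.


L[0] = -ln(0.107) = 2.2349
L[1] = -ln(0.703) = 0.3524
L[2] = -ln(1-0.543) = -ln(0.457) = 0.7831
mean = (2.2349 + 0.3524 + 0.7831)/3 = 1.1235

1.1235
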